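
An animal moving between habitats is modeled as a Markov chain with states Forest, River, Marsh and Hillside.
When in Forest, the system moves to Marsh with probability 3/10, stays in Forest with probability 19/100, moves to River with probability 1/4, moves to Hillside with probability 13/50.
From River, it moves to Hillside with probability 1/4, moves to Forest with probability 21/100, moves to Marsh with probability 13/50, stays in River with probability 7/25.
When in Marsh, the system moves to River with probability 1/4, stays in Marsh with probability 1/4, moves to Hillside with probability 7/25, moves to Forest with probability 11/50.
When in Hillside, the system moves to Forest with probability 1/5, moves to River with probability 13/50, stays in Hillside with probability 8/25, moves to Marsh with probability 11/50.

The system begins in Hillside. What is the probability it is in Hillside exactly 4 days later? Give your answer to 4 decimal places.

0.2792

Propagate the distribution vector 4 days from Hillside.
After 0 days: (0.0000, 0.0000, 0.0000, 1.0000)
After 1 day: (0.2000, 0.2600, 0.2200, 0.3200)
After 2 days: (0.2050, 0.2610, 0.2530, 0.2810)
After 3 days: (0.2056, 0.2606, 0.2544, 0.2793)
After 4 days: (0.2056, 0.2606, 0.2545, 0.2792)
P(in Hillside after 4 days) = 0.2792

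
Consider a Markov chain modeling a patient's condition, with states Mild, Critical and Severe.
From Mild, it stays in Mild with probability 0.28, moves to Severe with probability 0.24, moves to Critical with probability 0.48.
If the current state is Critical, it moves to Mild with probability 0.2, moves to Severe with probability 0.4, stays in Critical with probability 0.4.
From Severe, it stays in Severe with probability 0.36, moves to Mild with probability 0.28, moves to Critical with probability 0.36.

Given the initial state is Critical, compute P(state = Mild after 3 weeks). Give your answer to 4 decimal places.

Propagate the distribution vector 3 weeks from Critical.
After 0 weeks: (0.0000, 1.0000, 0.0000)
After 1 week: (0.2000, 0.4000, 0.4000)
After 2 weeks: (0.2480, 0.4000, 0.3520)
After 3 weeks: (0.2480, 0.4058, 0.3462)
P(in Mild after 3 weeks) = 0.2480

0.2480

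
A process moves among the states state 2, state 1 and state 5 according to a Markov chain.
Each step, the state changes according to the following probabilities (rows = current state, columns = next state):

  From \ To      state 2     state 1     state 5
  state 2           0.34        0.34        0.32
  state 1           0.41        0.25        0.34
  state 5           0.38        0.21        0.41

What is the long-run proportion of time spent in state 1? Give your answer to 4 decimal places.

0.2693

Let the stationary distribution be π with π = πP and π_1 + π_2 + π_3 = 1.
π_1 = 0.34·π_1 + 0.41·π_2 + 0.38·π_3
π_2 = 0.34·π_1 + 0.25·π_2 + 0.21·π_3
Solving with the normalization constraint gives π = (0.3732, 0.2693, 0.3576).
So the stationary probability of state 1 is 0.2693.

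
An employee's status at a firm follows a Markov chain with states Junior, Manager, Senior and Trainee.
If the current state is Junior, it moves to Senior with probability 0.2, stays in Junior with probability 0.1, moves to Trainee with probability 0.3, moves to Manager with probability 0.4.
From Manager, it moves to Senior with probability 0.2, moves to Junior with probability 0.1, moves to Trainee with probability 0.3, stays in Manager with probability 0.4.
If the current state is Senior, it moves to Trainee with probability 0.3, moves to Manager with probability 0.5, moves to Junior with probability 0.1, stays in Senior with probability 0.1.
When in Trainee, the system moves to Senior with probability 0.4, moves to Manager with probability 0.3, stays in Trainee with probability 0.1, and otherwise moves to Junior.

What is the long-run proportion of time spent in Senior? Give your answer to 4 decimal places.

0.2273

Let the stationary distribution be π with π = πP and π_1 + π_2 + π_3 + π_4 = 1.
π_1 = 0.1·π_1 + 0.1·π_2 + 0.1·π_3 + 0.2·π_4
π_2 = 0.4·π_1 + 0.4·π_2 + 0.5·π_3 + 0.3·π_4
π_3 = 0.2·π_1 + 0.2·π_2 + 0.1·π_3 + 0.4·π_4
Solving with the normalization constraint gives π = (0.1250, 0.3977, 0.2273, 0.2500).
So the stationary probability of Senior is 0.2273.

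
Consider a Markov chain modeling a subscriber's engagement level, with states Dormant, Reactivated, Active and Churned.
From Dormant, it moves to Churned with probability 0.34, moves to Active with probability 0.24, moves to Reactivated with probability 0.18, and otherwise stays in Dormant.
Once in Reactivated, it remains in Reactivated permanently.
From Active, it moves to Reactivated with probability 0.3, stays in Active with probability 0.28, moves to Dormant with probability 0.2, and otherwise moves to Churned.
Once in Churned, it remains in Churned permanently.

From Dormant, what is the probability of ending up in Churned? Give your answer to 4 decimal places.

0.5962

Let h(s) be the probability of absorption at Churned starting from transient state s. Then h(Churned) = 1 and h(Reactivated) = 0. By first-step analysis:
h(Dormant) = 0.24·h(Dormant) + 0.18·0 + 0.24·h(Active) + 0.34·1
h(Active) = 0.2·h(Dormant) + 0.3·0 + 0.28·h(Active) + 0.22·1
Solving: h(Dormant) = 0.5962, h(Active) = 0.4712.
Starting from Dormant, the probability is 0.5962.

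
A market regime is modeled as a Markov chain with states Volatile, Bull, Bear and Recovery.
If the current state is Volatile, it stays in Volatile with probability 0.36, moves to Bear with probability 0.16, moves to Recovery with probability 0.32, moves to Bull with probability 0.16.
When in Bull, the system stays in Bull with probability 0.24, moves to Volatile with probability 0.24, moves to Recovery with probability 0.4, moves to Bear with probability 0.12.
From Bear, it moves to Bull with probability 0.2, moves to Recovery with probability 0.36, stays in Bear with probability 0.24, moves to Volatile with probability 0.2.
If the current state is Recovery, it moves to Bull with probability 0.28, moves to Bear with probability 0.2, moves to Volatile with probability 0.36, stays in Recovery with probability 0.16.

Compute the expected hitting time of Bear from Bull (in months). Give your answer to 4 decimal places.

6.3798

Let t(s) be the expected number of months to first reach Bear from state s, with t(Bear) = 0. Conditioning on the first month:
t(Volatile) = 1 + 0.36·t(Volatile) + 0.16·t(Bull) + 0.32·t(Recovery)
t(Bull) = 1 + 0.24·t(Volatile) + 0.24·t(Bull) + 0.4·t(Recovery)
t(Recovery) = 1 + 0.36·t(Volatile) + 0.28·t(Bull) + 0.16·t(Recovery)
Solving: t(Volatile) = 6.1295, t(Bull) = 6.3798, t(Recovery) = 5.9440.
Expected months from Bull to Bear: 6.3798.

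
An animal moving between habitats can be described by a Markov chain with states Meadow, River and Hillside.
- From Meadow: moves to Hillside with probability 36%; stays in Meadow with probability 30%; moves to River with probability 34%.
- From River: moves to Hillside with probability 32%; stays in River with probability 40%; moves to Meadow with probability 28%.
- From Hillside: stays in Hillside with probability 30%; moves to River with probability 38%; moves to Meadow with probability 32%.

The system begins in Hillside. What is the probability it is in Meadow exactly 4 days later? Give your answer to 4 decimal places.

Propagate the distribution vector 4 days from Hillside.
After 0 days: (0.0000, 0.0000, 1.0000)
After 1 day: (0.3200, 0.3800, 0.3000)
After 2 days: (0.2984, 0.3748, 0.3268)
After 3 days: (0.2990, 0.3756, 0.3254)
After 4 days: (0.2990, 0.3755, 0.3255)
P(in Meadow after 4 days) = 0.2990

0.2990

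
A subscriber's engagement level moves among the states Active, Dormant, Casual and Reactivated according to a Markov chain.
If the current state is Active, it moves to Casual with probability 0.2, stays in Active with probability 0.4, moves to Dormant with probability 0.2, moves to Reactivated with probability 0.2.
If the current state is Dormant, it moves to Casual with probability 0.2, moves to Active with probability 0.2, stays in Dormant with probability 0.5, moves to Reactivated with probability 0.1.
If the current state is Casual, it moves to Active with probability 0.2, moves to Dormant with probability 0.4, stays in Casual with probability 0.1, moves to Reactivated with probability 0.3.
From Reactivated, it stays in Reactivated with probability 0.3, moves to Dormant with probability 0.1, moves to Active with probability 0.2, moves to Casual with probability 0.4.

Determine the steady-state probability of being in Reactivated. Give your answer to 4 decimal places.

Let the stationary distribution be π with π = πP and π_1 + π_2 + π_3 + π_4 = 1.
π_1 = 0.4·π_1 + 0.2·π_2 + 0.2·π_3 + 0.2·π_4
π_2 = 0.2·π_1 + 0.5·π_2 + 0.4·π_3 + 0.1·π_4
π_3 = 0.2·π_1 + 0.2·π_2 + 0.1·π_3 + 0.4·π_4
Solving with the normalization constraint gives π = (0.2500, 0.3185, 0.2202, 0.2113).
So the stationary probability of Reactivated is 0.2113.

0.2113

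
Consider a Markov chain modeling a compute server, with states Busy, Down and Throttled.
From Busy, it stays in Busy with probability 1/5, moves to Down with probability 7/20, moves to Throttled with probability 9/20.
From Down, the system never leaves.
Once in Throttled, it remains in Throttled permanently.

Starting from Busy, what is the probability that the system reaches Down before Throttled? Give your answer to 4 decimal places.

0.4375

Let h(s) be the probability of absorption at Down starting from transient state s. Then h(Down) = 1 and h(Throttled) = 0. By first-step analysis:
h(Busy) = 0.2·h(Busy) + 0.35·1 + 0.45·0
Solving: h(Busy) = 0.4375.
Starting from Busy, the probability is 0.4375.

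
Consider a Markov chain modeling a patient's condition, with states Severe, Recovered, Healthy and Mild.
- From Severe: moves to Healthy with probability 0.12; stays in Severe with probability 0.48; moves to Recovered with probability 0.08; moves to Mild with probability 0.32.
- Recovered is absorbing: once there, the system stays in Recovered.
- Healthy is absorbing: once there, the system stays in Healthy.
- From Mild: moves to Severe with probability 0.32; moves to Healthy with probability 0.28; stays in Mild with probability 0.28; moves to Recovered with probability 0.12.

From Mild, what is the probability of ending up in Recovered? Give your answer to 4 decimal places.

Let h(s) be the probability of absorption at Recovered starting from transient state s. Then h(Recovered) = 1 and h(Healthy) = 0. By first-step analysis:
h(Severe) = 0.48·h(Severe) + 0.08·1 + 0.12·0 + 0.32·h(Mild)
h(Mild) = 0.32·h(Severe) + 0.12·1 + 0.28·0 + 0.28·h(Mild)
Solving: h(Severe) = 0.3529, h(Mild) = 0.3235.
Starting from Mild, the probability is 0.3235.

0.3235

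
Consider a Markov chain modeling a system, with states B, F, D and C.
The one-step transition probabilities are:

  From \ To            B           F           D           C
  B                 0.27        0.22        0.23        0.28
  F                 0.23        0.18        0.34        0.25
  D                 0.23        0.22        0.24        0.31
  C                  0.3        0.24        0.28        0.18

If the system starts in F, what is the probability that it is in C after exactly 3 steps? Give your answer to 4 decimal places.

Propagate the distribution vector 3 steps from F.
After 0 steps: (0.0000, 1.0000, 0.0000, 0.0000)
After 1 step: (0.2300, 0.1800, 0.3400, 0.2500)
After 2 steps: (0.2567, 0.2178, 0.2657, 0.2598)
After 3 steps: (0.2585, 0.2165, 0.2696, 0.2555)
P(in C after 3 steps) = 0.2555

0.2555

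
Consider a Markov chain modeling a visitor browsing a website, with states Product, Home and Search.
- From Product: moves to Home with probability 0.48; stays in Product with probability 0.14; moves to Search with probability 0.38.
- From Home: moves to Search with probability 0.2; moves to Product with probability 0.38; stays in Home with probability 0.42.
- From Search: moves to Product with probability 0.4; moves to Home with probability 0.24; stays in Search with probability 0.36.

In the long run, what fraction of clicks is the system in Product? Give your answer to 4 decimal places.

Let the stationary distribution be π with π = πP and π_1 + π_2 + π_3 = 1.
π_1 = 0.14·π_1 + 0.38·π_2 + 0.4·π_3
π_2 = 0.48·π_1 + 0.42·π_2 + 0.24·π_3
Solving with the normalization constraint gives π = (0.3114, 0.3838, 0.3048).
So the stationary probability of Product is 0.3114.

0.3114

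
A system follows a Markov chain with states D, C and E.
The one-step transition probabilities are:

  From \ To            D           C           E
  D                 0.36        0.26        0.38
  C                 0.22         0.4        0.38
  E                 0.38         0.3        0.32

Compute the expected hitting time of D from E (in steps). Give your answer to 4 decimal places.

3.0612

Let t(s) be the expected number of steps to first reach D from state s, with t(D) = 0. Conditioning on the first step:
t(C) = 1 + 0.4·t(C) + 0.38·t(E)
t(E) = 1 + 0.3·t(C) + 0.32·t(E)
Solving: t(C) = 3.6054, t(E) = 3.0612.
Expected steps from E to D: 3.0612.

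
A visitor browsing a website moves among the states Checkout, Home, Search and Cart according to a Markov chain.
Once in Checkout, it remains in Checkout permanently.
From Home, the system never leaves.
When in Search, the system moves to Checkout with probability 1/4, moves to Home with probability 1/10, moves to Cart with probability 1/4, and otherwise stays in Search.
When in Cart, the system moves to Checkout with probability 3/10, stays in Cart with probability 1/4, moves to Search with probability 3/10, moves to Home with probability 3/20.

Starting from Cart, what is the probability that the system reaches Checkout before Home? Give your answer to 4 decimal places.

Let h(s) be the probability of absorption at Checkout starting from transient state s. Then h(Checkout) = 1 and h(Home) = 0. By first-step analysis:
h(Search) = 0.25·1 + 0.1·0 + 0.4·h(Search) + 0.25·h(Cart)
h(Cart) = 0.3·1 + 0.15·0 + 0.3·h(Search) + 0.25·h(Cart)
Solving: h(Search) = 0.7000, h(Cart) = 0.6800.
Starting from Cart, the probability is 0.6800.

0.6800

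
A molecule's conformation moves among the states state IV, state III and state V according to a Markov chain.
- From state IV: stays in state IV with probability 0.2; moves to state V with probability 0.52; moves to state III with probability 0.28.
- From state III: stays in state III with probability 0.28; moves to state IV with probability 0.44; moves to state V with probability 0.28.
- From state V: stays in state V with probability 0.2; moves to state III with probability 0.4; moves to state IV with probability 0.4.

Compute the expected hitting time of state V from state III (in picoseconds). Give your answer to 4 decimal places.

2.7385

Let t(s) be the expected number of picoseconds to first reach state V from state s, with t(state V) = 0. Conditioning on the first picosecond:
t(state IV) = 1 + 0.2·t(state IV) + 0.28·t(state III)
t(state III) = 1 + 0.44·t(state IV) + 0.28·t(state III)
Solving: t(state IV) = 2.2085, t(state III) = 2.7385.
Expected picoseconds from state III to state V: 2.7385.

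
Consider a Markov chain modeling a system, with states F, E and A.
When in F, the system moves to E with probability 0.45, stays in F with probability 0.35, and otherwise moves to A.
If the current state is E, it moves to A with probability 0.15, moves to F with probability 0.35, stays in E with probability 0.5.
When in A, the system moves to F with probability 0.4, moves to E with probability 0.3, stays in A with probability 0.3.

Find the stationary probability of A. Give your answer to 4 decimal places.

0.1976

Let the stationary distribution be π with π = πP and π_1 + π_2 + π_3 = 1.
π_1 = 0.35·π_1 + 0.35·π_2 + 0.4·π_3
π_2 = 0.45·π_1 + 0.5·π_2 + 0.3·π_3
Solving with the normalization constraint gives π = (0.3599, 0.4425, 0.1976).
So the stationary probability of A is 0.1976.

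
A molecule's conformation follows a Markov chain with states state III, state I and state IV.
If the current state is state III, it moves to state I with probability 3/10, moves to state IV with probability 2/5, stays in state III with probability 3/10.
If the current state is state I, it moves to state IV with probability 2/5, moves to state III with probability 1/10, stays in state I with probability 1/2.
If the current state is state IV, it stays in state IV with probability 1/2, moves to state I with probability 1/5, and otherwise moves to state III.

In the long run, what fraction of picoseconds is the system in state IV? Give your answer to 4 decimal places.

0.4444

Let the stationary distribution be π with π = πP and π_1 + π_2 + π_3 = 1.
π_1 = 0.3·π_1 + 0.1·π_2 + 0.3·π_3
π_2 = 0.3·π_1 + 0.5·π_2 + 0.2·π_3
Solving with the normalization constraint gives π = (0.2361, 0.3194, 0.4444).
So the stationary probability of state IV is 0.4444.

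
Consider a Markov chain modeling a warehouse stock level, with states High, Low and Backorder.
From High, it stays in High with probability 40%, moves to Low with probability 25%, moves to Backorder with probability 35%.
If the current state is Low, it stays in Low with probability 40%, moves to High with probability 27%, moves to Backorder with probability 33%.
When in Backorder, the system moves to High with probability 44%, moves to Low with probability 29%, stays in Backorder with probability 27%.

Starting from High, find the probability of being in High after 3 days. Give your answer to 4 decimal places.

Propagate the distribution vector 3 days from High.
After 0 days: (1.0000, 0.0000, 0.0000)
After 1 day: (0.4000, 0.2500, 0.3500)
After 2 days: (0.3815, 0.3015, 0.3170)
After 3 days: (0.3735, 0.3079, 0.3186)
P(in High after 3 days) = 0.3735

0.3735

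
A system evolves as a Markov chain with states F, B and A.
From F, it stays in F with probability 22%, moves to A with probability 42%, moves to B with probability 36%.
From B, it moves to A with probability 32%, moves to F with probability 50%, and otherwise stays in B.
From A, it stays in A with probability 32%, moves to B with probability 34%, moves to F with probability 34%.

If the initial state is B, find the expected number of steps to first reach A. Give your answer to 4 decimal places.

Let t(s) be the expected number of steps to first reach A from state s, with t(A) = 0. Conditioning on the first step:
t(F) = 1 + 0.22·t(F) + 0.36·t(B)
t(B) = 1 + 0.5·t(F) + 0.18·t(B)
Solving: t(F) = 2.5674, t(B) = 2.7850.
Expected steps from B to A: 2.7850.

2.7850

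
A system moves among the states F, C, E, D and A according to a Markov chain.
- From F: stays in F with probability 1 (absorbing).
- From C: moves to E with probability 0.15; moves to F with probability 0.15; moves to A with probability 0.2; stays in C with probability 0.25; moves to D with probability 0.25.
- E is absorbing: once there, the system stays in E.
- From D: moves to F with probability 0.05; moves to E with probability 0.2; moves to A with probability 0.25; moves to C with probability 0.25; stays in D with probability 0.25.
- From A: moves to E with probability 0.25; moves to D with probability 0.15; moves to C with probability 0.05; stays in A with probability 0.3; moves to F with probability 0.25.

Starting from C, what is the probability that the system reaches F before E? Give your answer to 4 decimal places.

0.4494

Let h(s) be the probability of absorption at F starting from transient state s. Then h(F) = 1 and h(E) = 0. By first-step analysis:
h(C) = 0.15·1 + 0.25·h(C) + 0.15·0 + 0.25·h(D) + 0.2·h(A)
h(D) = 0.05·1 + 0.25·h(C) + 0.2·0 + 0.25·h(D) + 0.25·h(A)
h(A) = 0.25·1 + 0.05·h(C) + 0.25·0 + 0.15·h(D) + 0.3·h(A)
Solving: h(C) = 0.4494, h(D) = 0.3728, h(A) = 0.4691.
Starting from C, the probability is 0.4494.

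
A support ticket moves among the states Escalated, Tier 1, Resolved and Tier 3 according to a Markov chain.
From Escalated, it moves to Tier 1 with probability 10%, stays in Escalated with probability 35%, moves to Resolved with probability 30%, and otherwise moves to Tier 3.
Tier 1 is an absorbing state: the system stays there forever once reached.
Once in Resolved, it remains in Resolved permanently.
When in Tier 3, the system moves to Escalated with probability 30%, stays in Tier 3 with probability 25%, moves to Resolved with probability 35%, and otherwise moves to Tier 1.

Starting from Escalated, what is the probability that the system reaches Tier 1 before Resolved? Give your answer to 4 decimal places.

0.2424

Let h(s) be the probability of absorption at Tier 1 starting from transient state s. Then h(Tier 1) = 1 and h(Resolved) = 0. By first-step analysis:
h(Escalated) = 0.35·h(Escalated) + 0.1·1 + 0.3·0 + 0.25·h(Tier 3)
h(Tier 3) = 0.3·h(Escalated) + 0.1·1 + 0.35·0 + 0.25·h(Tier 3)
Solving: h(Escalated) = 0.2424, h(Tier 3) = 0.2303.
Starting from Escalated, the probability is 0.2424.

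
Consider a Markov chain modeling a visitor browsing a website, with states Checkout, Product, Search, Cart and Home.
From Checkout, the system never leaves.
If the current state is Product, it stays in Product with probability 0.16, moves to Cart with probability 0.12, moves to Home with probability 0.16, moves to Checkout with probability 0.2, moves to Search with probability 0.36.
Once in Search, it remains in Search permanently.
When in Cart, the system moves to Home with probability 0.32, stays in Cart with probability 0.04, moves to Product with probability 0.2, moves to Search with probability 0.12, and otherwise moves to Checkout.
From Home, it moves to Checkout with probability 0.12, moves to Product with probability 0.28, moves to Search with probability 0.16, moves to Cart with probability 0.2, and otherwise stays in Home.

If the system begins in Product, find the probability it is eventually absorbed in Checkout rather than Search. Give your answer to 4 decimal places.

Let h(s) be the probability of absorption at Checkout starting from transient state s. Then h(Checkout) = 1 and h(Search) = 0. By first-step analysis:
h(Product) = 0.2·1 + 0.16·h(Product) + 0.36·0 + 0.12·h(Cart) + 0.16·h(Home)
h(Cart) = 0.32·1 + 0.2·h(Product) + 0.12·0 + 0.04·h(Cart) + 0.32·h(Home)
h(Home) = 0.12·1 + 0.28·h(Product) + 0.16·0 + 0.2·h(Cart) + 0.24·h(Home)
Solving: h(Product) = 0.4069, h(Cart) = 0.5708, h(Home) = 0.4580.
Starting from Product, the probability is 0.4069.

0.4069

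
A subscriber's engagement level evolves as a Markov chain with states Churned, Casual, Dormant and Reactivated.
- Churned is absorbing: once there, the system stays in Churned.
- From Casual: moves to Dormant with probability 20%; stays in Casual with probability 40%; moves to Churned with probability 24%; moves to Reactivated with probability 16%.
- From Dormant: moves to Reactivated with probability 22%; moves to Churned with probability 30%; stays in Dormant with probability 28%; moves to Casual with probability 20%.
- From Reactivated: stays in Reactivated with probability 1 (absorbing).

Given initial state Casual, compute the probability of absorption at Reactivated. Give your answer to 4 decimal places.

0.4061

Let h(s) be the probability of absorption at Reactivated starting from transient state s. Then h(Reactivated) = 1 and h(Churned) = 0. By first-step analysis:
h(Casual) = 0.24·0 + 0.4·h(Casual) + 0.2·h(Dormant) + 0.16·1
h(Dormant) = 0.3·0 + 0.2·h(Casual) + 0.28·h(Dormant) + 0.22·1
Solving: h(Casual) = 0.4061, h(Dormant) = 0.4184.
Starting from Casual, the probability is 0.4061.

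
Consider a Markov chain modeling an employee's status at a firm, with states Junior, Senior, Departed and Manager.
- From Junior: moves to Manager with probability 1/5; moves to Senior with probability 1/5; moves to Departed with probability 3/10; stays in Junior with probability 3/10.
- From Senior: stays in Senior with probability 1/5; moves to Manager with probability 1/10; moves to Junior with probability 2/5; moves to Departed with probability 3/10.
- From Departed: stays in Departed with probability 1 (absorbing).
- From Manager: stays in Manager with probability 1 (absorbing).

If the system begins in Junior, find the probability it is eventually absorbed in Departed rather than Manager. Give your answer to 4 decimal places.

0.6250

Let h(s) be the probability of absorption at Departed starting from transient state s. Then h(Departed) = 1 and h(Manager) = 0. By first-step analysis:
h(Junior) = 0.3·h(Junior) + 0.2·h(Senior) + 0.3·1 + 0.2·0
h(Senior) = 0.4·h(Junior) + 0.2·h(Senior) + 0.3·1 + 0.1·0
Solving: h(Junior) = 0.6250, h(Senior) = 0.6875.
Starting from Junior, the probability is 0.6250.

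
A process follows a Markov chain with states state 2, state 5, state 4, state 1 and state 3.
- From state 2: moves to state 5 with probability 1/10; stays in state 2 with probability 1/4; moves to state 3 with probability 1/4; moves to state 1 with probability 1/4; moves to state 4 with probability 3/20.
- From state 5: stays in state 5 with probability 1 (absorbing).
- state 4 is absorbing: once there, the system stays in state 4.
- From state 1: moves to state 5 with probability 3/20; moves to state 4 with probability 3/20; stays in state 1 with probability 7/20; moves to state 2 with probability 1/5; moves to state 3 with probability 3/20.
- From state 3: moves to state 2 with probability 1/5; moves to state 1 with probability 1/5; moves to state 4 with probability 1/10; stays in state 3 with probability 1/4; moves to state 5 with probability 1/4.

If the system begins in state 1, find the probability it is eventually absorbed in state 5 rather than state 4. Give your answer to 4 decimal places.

0.5301

Let h(s) be the probability of absorption at state 5 starting from transient state s. Then h(state 5) = 1 and h(state 4) = 0. By first-step analysis:
h(state 2) = 0.25·h(state 2) + 0.1·1 + 0.15·0 + 0.25·h(state 1) + 0.25·h(state 3)
h(state 1) = 0.2·h(state 2) + 0.15·1 + 0.15·0 + 0.35·h(state 1) + 0.15·h(state 3)
h(state 3) = 0.2·h(state 2) + 0.25·1 + 0.1·0 + 0.2·h(state 1) + 0.25·h(state 3)
Solving: h(state 2) = 0.5139, h(state 1) = 0.5301, h(state 3) = 0.6117.
Starting from state 1, the probability is 0.5301.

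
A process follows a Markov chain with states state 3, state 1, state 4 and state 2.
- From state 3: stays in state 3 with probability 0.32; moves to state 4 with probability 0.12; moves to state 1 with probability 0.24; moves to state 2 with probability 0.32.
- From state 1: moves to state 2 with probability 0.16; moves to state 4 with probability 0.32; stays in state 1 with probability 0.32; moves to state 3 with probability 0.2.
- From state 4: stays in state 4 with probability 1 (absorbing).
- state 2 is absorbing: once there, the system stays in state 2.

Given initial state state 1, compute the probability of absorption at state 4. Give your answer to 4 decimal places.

Let h(s) be the probability of absorption at state 4 starting from transient state s. Then h(state 4) = 1 and h(state 2) = 0. By first-step analysis:
h(state 3) = 0.32·h(state 3) + 0.24·h(state 1) + 0.12·1 + 0.32·0
h(state 1) = 0.2·h(state 3) + 0.32·h(state 1) + 0.32·1 + 0.16·0
Solving: h(state 3) = 0.3822, h(state 1) = 0.5830.
Starting from state 1, the probability is 0.5830.

0.5830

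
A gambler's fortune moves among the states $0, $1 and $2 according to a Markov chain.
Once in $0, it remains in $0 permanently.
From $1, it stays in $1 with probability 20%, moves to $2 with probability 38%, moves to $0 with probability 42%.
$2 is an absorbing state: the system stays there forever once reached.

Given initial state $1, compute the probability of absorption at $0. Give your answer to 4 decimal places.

0.5250

Let h(s) be the probability of absorption at $0 starting from transient state s. Then h($0) = 1 and h($2) = 0. By first-step analysis:
h($1) = 0.42·1 + 0.2·h($1) + 0.38·0
Solving: h($1) = 0.5250.
Starting from $1, the probability is 0.5250.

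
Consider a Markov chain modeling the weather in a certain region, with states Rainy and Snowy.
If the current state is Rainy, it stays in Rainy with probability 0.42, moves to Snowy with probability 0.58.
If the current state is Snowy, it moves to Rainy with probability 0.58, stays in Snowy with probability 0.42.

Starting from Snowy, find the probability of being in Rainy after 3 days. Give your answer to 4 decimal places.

Propagate the distribution vector 3 days from Snowy.
After 0 days: (0.0000, 1.0000)
After 1 day: (0.5800, 0.4200)
After 2 days: (0.4872, 0.5128)
After 3 days: (0.5020, 0.4980)
P(in Rainy after 3 days) = 0.5020

0.5020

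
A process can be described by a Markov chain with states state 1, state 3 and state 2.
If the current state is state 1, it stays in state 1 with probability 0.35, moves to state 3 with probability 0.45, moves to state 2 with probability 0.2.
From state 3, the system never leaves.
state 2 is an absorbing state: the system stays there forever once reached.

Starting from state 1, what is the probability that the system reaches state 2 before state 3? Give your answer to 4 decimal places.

Let h(s) be the probability of absorption at state 2 starting from transient state s. Then h(state 2) = 1 and h(state 3) = 0. By first-step analysis:
h(state 1) = 0.35·h(state 1) + 0.45·0 + 0.2·1
Solving: h(state 1) = 0.3077.
Starting from state 1, the probability is 0.3077.

0.3077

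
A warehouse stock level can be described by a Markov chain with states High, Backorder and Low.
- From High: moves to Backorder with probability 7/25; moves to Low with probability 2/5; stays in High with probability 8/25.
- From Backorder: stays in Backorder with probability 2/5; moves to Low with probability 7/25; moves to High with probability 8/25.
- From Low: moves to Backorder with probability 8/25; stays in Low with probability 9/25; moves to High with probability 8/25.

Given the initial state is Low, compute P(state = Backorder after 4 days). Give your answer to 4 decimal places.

0.3339

Propagate the distribution vector 4 days from Low.
After 0 days: (0.0000, 0.0000, 1.0000)
After 1 day: (0.3200, 0.3200, 0.3600)
After 2 days: (0.3200, 0.3328, 0.3472)
After 3 days: (0.3200, 0.3338, 0.3462)
After 4 days: (0.3200, 0.3339, 0.3461)
P(in Backorder after 4 days) = 0.3339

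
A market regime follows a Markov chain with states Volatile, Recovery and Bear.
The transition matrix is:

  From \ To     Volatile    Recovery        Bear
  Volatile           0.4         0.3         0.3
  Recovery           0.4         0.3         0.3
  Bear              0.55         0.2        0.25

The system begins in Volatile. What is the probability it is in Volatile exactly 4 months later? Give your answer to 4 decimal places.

0.4429

Propagate the distribution vector 4 months from Volatile.
After 0 months: (1.0000, 0.0000, 0.0000)
After 1 month: (0.4000, 0.3000, 0.3000)
After 2 months: (0.4450, 0.2700, 0.2850)
After 3 months: (0.4428, 0.2715, 0.2858)
After 4 months: (0.4429, 0.2714, 0.2857)
P(in Volatile after 4 months) = 0.4429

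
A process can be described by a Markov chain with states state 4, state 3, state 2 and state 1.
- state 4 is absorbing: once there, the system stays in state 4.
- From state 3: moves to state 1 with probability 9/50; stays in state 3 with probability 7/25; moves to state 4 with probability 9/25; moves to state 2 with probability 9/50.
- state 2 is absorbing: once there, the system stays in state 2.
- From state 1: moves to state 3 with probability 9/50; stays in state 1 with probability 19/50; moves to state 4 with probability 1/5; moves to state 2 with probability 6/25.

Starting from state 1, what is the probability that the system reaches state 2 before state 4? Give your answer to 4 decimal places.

Let h(s) be the probability of absorption at state 2 starting from transient state s. Then h(state 2) = 1 and h(state 4) = 0. By first-step analysis:
h(state 3) = 0.36·0 + 0.28·h(state 3) + 0.18·1 + 0.18·h(state 1)
h(state 1) = 0.2·0 + 0.18·h(state 3) + 0.24·1 + 0.38·h(state 1)
Solving: h(state 3) = 0.3739, h(state 1) = 0.4957.
Starting from state 1, the probability is 0.4957.

0.4957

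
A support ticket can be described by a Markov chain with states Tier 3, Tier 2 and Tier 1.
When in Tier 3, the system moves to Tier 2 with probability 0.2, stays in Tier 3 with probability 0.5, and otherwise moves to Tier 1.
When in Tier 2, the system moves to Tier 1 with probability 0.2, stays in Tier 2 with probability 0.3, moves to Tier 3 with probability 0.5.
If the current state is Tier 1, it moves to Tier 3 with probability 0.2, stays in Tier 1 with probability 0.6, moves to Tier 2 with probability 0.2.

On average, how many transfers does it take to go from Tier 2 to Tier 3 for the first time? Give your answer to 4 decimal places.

2.5000

Let t(s) be the expected number of transfers to first reach Tier 3 from state s, with t(Tier 3) = 0. Conditioning on the first transfer:
t(Tier 2) = 1 + 0.3·t(Tier 2) + 0.2·t(Tier 1)
t(Tier 1) = 1 + 0.2·t(Tier 2) + 0.6·t(Tier 1)
Solving: t(Tier 2) = 2.5000, t(Tier 1) = 3.7500.
Expected transfers from Tier 2 to Tier 3: 2.5000.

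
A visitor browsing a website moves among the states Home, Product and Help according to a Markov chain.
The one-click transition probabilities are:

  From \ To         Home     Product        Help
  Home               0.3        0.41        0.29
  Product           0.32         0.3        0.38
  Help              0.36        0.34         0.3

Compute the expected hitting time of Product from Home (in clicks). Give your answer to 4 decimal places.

2.5674

Let t(s) be the expected number of clicks to first reach Product from state s, with t(Product) = 0. Conditioning on the first click:
t(Home) = 1 + 0.3·t(Home) + 0.29·t(Help)
t(Help) = 1 + 0.36·t(Home) + 0.3·t(Help)
Solving: t(Home) = 2.5674, t(Help) = 2.7490.
Expected clicks from Home to Product: 2.5674.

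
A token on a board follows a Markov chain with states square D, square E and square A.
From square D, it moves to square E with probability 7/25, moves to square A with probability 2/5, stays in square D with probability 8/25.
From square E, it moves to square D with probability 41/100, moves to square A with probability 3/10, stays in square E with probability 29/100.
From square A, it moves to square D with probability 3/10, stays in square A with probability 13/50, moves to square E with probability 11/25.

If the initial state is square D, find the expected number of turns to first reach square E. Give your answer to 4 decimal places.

2.9749

Let t(s) be the expected number of turns to first reach square E from state s, with t(square E) = 0. Conditioning on the first turn:
t(square D) = 1 + 0.32·t(square D) + 0.4·t(square A)
t(square A) = 1 + 0.3·t(square D) + 0.26·t(square A)
Solving: t(square D) = 2.9749, t(square A) = 2.5574.
Expected turns from square D to square E: 2.9749.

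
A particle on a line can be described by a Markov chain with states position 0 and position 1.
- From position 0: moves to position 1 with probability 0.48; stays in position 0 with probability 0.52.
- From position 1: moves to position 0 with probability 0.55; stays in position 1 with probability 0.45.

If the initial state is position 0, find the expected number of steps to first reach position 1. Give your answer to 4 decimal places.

2.0833

Let t(s) be the expected number of steps to first reach position 1 from state s, with t(position 1) = 0. Conditioning on the first step:
t(position 0) = 1 + 0.52·t(position 0)
Solving: t(position 0) = 2.0833.
Expected steps from position 0 to position 1: 2.0833.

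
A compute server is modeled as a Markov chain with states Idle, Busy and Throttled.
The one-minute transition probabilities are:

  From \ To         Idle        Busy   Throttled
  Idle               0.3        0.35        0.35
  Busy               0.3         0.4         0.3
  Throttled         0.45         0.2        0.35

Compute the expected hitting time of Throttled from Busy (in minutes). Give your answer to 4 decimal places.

3.1746

Let t(s) be the expected number of minutes to first reach Throttled from state s, with t(Throttled) = 0. Conditioning on the first minute:
t(Idle) = 1 + 0.3·t(Idle) + 0.35·t(Busy)
t(Busy) = 1 + 0.3·t(Idle) + 0.4·t(Busy)
Solving: t(Idle) = 3.0159, t(Busy) = 3.1746.
Expected minutes from Busy to Throttled: 3.1746.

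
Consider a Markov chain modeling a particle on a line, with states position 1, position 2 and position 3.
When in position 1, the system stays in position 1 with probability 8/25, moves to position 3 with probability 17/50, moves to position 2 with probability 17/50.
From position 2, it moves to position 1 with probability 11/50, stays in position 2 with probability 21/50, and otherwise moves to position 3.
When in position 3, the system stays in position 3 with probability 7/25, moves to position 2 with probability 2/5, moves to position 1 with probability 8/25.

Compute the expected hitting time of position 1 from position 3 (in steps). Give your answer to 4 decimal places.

3.5819

Let t(s) be the expected number of steps to first reach position 1 from state s, with t(position 1) = 0. Conditioning on the first step:
t(position 2) = 1 + 0.42·t(position 2) + 0.36·t(position 3)
t(position 3) = 1 + 0.4·t(position 2) + 0.28·t(position 3)
Solving: t(position 2) = 3.9474, t(position 3) = 3.5819.
Expected steps from position 3 to position 1: 3.5819.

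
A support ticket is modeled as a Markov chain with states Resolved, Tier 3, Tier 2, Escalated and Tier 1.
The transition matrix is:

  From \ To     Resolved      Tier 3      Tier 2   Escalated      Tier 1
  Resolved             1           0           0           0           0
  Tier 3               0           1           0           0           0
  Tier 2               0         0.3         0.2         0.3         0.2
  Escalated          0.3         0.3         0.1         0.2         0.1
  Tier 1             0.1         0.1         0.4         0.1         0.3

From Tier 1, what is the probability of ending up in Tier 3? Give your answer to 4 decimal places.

Let h(s) be the probability of absorption at Tier 3 starting from transient state s. Then h(Tier 3) = 1 and h(Resolved) = 0. By first-step analysis:
h(Tier 2) = 0.3·1 + 0.2·h(Tier 2) + 0.3·h(Escalated) + 0.2·h(Tier 1)
h(Escalated) = 0.3·0 + 0.3·1 + 0.1·h(Tier 2) + 0.2·h(Escalated) + 0.1·h(Tier 1)
h(Tier 1) = 0.1·0 + 0.1·1 + 0.4·h(Tier 2) + 0.1·h(Escalated) + 0.3·h(Tier 1)
Solving: h(Tier 2) = 0.7419, h(Escalated) = 0.5484, h(Tier 1) = 0.6452.
Starting from Tier 1, the probability is 0.6452.

0.6452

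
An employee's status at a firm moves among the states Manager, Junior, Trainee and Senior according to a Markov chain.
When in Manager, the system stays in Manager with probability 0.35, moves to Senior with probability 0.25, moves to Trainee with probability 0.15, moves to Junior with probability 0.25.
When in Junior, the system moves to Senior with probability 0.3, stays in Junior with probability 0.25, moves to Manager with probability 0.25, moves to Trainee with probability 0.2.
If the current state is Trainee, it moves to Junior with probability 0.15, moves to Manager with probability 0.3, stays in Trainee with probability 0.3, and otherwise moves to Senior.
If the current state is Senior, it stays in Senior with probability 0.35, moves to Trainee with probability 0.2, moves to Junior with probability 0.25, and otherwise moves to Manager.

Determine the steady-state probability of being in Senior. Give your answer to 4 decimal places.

0.2905

Let the stationary distribution be π with π = πP and π_1 + π_2 + π_3 + π_4 = 1.
π_1 = 0.35·π_1 + 0.25·π_2 + 0.3·π_3 + 0.2·π_4
π_2 = 0.25·π_1 + 0.25·π_2 + 0.15·π_3 + 0.25·π_4
π_3 = 0.15·π_1 + 0.2·π_2 + 0.3·π_3 + 0.2·π_4
Solving with the normalization constraint gives π = (0.2731, 0.2293, 0.2070, 0.2905).
So the stationary probability of Senior is 0.2905.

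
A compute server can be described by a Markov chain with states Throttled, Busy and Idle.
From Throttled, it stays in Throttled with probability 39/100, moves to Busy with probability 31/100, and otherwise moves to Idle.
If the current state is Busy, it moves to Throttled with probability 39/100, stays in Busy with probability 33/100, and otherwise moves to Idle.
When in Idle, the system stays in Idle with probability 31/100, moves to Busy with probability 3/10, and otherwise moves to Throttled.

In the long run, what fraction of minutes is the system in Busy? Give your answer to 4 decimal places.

Let the stationary distribution be π with π = πP and π_1 + π_2 + π_3 = 1.
π_1 = 0.39·π_1 + 0.39·π_2 + 0.39·π_3
π_2 = 0.31·π_1 + 0.33·π_2 + 0.3·π_3
Solving with the normalization constraint gives π = (0.3900, 0.3133, 0.2967).
So the stationary probability of Busy is 0.3133.

0.3133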